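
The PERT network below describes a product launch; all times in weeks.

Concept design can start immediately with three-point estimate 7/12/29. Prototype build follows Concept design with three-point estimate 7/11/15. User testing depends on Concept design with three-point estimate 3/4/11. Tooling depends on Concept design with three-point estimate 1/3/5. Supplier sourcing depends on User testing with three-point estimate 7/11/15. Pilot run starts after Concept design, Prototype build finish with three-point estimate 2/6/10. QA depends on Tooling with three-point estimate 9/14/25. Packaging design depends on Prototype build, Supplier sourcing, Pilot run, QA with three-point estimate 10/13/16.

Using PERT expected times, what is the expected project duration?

te_Concept design = (7 + 4·12 + 29)/6 = 84/6 = 14
te_Prototype build = (7 + 4·11 + 15)/6 = 66/6 = 11
te_User testing = (3 + 4·4 + 11)/6 = 30/6 = 5
te_Tooling = (1 + 4·3 + 5)/6 = 18/6 = 3
te_Supplier sourcing = (7 + 4·11 + 15)/6 = 66/6 = 11
te_Pilot run = (2 + 4·6 + 10)/6 = 36/6 = 6
te_QA = (9 + 4·14 + 25)/6 = 90/6 = 15
te_Packaging design = (10 + 4·13 + 16)/6 = 78/6 = 13

Forward pass:
ES_Concept design = 0; EF_Concept design = 14
ES_Prototype build = 14; EF_Prototype build = 14+11 = 25
ES_User testing = 14; EF_User testing = 14+5 = 19
ES_Tooling = 14; EF_Tooling = 14+3 = 17
ES_Supplier sourcing = 19; EF_Supplier sourcing = 19+11 = 30
ES_Pilot run = max(EF_Concept design=14, EF_Prototype build=25) = 25; EF_Pilot run = 25+6 = 31
ES_QA = 17; EF_QA = 17+15 = 32
ES_Packaging design = max(EF_Prototype build=25, EF_Supplier sourcing=30, EF_Pilot run=31, EF_QA=32) = 32; EF_Packaging design = 32+13 = 45
Expected project duration μ = 45 weeks. Critical path: Concept design → Tooling → QA → Packaging design.

45 weeks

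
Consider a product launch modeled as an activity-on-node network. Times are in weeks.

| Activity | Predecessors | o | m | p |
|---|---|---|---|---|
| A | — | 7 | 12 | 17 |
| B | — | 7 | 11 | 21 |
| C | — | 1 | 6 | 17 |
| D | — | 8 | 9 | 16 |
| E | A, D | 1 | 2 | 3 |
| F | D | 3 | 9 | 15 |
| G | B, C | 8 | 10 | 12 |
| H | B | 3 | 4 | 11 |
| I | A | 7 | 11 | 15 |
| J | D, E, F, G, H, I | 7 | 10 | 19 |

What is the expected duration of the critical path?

te_A = (7 + 4·12 + 17)/6 = 72/6 = 12
te_B = (7 + 4·11 + 21)/6 = 72/6 = 12
te_C = (1 + 4·6 + 17)/6 = 42/6 = 7
te_D = (8 + 4·9 + 16)/6 = 60/6 = 10
te_E = (1 + 4·2 + 3)/6 = 12/6 = 2
te_F = (3 + 4·9 + 15)/6 = 54/6 = 9
te_G = (8 + 4·10 + 12)/6 = 60/6 = 10
te_H = (3 + 4·4 + 11)/6 = 30/6 = 5
te_I = (7 + 4·11 + 15)/6 = 66/6 = 11
te_J = (7 + 4·10 + 19)/6 = 66/6 = 11

Forward pass:
ES_A = 0; EF_A = 12
ES_B = 0; EF_B = 12
ES_C = 0; EF_C = 7
ES_D = 0; EF_D = 10
ES_E = max(EF_A=12, EF_D=10) = 12; EF_E = 12+2 = 14
ES_F = 10; EF_F = 10+9 = 19
ES_G = max(EF_B=12, EF_C=7) = 12; EF_G = 12+10 = 22
ES_H = 12; EF_H = 12+5 = 17
ES_I = 12; EF_I = 12+11 = 23
ES_J = max(EF_D=10, EF_E=14, EF_F=19, EF_G=22, EF_H=17, EF_I=23) = 23; EF_J = 23+11 = 34
Expected project duration μ = 34 weeks. Critical path: A → I → J.

34 weeks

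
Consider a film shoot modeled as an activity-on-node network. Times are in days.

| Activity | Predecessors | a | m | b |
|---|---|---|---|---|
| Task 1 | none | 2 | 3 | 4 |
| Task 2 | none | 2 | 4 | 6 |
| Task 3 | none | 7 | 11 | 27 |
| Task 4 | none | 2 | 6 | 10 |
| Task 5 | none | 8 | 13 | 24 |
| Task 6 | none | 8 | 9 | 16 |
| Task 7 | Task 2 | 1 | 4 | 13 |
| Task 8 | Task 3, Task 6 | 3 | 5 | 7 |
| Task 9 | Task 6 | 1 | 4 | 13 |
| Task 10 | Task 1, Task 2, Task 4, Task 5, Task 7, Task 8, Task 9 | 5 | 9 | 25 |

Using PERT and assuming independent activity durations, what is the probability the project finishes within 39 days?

0.982

te_Task 1 = (2 + 4·3 + 4)/6 = 18/6 = 3; σ²_Task 1 = ((4−2)/6)² = 0.111
te_Task 2 = (2 + 4·4 + 6)/6 = 24/6 = 4; σ²_Task 2 = ((6−2)/6)² = 0.444
te_Task 3 = (7 + 4·11 + 27)/6 = 78/6 = 13; σ²_Task 3 = ((27−7)/6)² = 11.111
te_Task 4 = (2 + 4·6 + 10)/6 = 36/6 = 6; σ²_Task 4 = ((10−2)/6)² = 1.778
te_Task 5 = (8 + 4·13 + 24)/6 = 84/6 = 14; σ²_Task 5 = ((24−8)/6)² = 7.111
te_Task 6 = (8 + 4·9 + 16)/6 = 60/6 = 10; σ²_Task 6 = ((16−8)/6)² = 1.778
te_Task 7 = (1 + 4·4 + 13)/6 = 30/6 = 5; σ²_Task 7 = ((13−1)/6)² = 4.000
te_Task 8 = (3 + 4·5 + 7)/6 = 30/6 = 5; σ²_Task 8 = ((7−3)/6)² = 0.444
te_Task 9 = (1 + 4·4 + 13)/6 = 30/6 = 5; σ²_Task 9 = ((13−1)/6)² = 4.000
te_Task 10 = (5 + 4·9 + 25)/6 = 66/6 = 11; σ²_Task 10 = ((25−5)/6)² = 11.111

Forward pass:
ES_Task 1 = 0; EF_Task 1 = 3
ES_Task 2 = 0; EF_Task 2 = 4
ES_Task 3 = 0; EF_Task 3 = 13
ES_Task 4 = 0; EF_Task 4 = 6
ES_Task 5 = 0; EF_Task 5 = 14
ES_Task 6 = 0; EF_Task 6 = 10
ES_Task 7 = 4; EF_Task 7 = 4+5 = 9
ES_Task 8 = max(EF_Task 3=13, EF_Task 6=10) = 13; EF_Task 8 = 13+5 = 18
ES_Task 9 = 10; EF_Task 9 = 10+5 = 15
ES_Task 10 = max(EF_Task 1=3, EF_Task 2=4, EF_Task 4=6, EF_Task 5=14, EF_Task 7=9, EF_Task 8=18, EF_Task 9=15) = 18; EF_Task 10 = 18+11 = 29
Expected project duration μ = 29 days. Critical path: Task 3 → Task 8 → Task 10.

Variance along critical path = 11.111 + 0.444 + 11.111 = 22.667; σ = √22.667 = 4.761 days.
Z = (39 − 29) / 4.761 = 2.100
P(T ≤ 39) = Φ(2.100) ≈ 0.982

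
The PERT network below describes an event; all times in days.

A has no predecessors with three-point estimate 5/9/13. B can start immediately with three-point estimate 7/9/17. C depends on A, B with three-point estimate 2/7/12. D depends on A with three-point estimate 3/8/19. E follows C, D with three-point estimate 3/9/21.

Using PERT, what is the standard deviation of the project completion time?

4.23 days

te_A = (5 + 4·9 + 13)/6 = 54/6 = 9; σ²_A = ((13−5)/6)² = 1.778
te_B = (7 + 4·9 + 17)/6 = 60/6 = 10; σ²_B = ((17−7)/6)² = 2.778
te_C = (2 + 4·7 + 12)/6 = 42/6 = 7; σ²_C = ((12−2)/6)² = 2.778
te_D = (3 + 4·8 + 19)/6 = 54/6 = 9; σ²_D = ((19−3)/6)² = 7.111
te_E = (3 + 4·9 + 21)/6 = 60/6 = 10; σ²_E = ((21−3)/6)² = 9.000

Forward pass:
ES_A = 0; EF_A = 9
ES_B = 0; EF_B = 10
ES_C = max(EF_A=9, EF_B=10) = 10; EF_C = 10+7 = 17
ES_D = 9; EF_D = 9+9 = 18
ES_E = max(EF_C=17, EF_D=18) = 18; EF_E = 18+10 = 28
Expected project duration μ = 28 days. Critical path: A → D → E.

Variance along critical path = 1.778 + 7.111 + 9.000 = 17.889
σ = √17.889 = 4.230 days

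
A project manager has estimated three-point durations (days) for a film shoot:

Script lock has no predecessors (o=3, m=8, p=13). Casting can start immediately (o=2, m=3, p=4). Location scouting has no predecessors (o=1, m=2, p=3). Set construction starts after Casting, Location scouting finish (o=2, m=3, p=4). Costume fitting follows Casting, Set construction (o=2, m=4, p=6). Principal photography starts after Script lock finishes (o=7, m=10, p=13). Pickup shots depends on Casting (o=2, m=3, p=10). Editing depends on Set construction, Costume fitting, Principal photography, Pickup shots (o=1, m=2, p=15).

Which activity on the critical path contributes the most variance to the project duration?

Editing

te_Script lock = (3 + 4·8 + 13)/6 = 48/6 = 8; σ²_Script lock = ((13−3)/6)² = 2.778
te_Casting = (2 + 4·3 + 4)/6 = 18/6 = 3; σ²_Casting = ((4−2)/6)² = 0.111
te_Location scouting = (1 + 4·2 + 3)/6 = 12/6 = 2; σ²_Location scouting = ((3−1)/6)² = 0.111
te_Set construction = (2 + 4·3 + 4)/6 = 18/6 = 3; σ²_Set construction = ((4−2)/6)² = 0.111
te_Costume fitting = (2 + 4·4 + 6)/6 = 24/6 = 4; σ²_Costume fitting = ((6−2)/6)² = 0.444
te_Principal photography = (7 + 4·10 + 13)/6 = 60/6 = 10; σ²_Principal photography = ((13−7)/6)² = 1.000
te_Pickup shots = (2 + 4·3 + 10)/6 = 24/6 = 4; σ²_Pickup shots = ((10−2)/6)² = 1.778
te_Editing = (1 + 4·2 + 15)/6 = 24/6 = 4; σ²_Editing = ((15−1)/6)² = 5.444

Forward pass:
ES_Script lock = 0; EF_Script lock = 8
ES_Casting = 0; EF_Casting = 3
ES_Location scouting = 0; EF_Location scouting = 2
ES_Set construction = max(EF_Casting=3, EF_Location scouting=2) = 3; EF_Set construction = 3+3 = 6
ES_Costume fitting = max(EF_Casting=3, EF_Set construction=6) = 6; EF_Costume fitting = 6+4 = 10
ES_Principal photography = 8; EF_Principal photography = 8+10 = 18
ES_Pickup shots = 3; EF_Pickup shots = 3+4 = 7
ES_Editing = max(EF_Set construction=6, EF_Costume fitting=10, EF_Principal photography=18, EF_Pickup shots=7) = 18; EF_Editing = 18+4 = 22
Expected project duration μ = 22 days. Critical path: Script lock → Principal photography → Editing.

Variances on critical path: σ²_Script lock=2.778, σ²_Principal photography=1.000, σ²_Editing=5.444.
Largest is σ²_Editing = 5.444.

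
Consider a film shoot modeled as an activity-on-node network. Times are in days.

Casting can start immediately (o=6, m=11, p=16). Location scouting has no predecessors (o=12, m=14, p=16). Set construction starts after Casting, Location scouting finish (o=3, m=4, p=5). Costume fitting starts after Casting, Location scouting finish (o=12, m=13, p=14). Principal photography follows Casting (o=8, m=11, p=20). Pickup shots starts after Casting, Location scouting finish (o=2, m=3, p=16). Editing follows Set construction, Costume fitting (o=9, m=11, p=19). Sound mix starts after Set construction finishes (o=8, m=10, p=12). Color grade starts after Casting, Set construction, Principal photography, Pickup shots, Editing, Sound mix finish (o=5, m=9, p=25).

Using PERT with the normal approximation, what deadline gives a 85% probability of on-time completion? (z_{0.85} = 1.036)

te_Casting = (6 + 4·11 + 16)/6 = 66/6 = 11; σ²_Casting = ((16−6)/6)² = 2.778
te_Location scouting = (12 + 4·14 + 16)/6 = 84/6 = 14; σ²_Location scouting = ((16−12)/6)² = 0.444
te_Set construction = (3 + 4·4 + 5)/6 = 24/6 = 4; σ²_Set construction = ((5−3)/6)² = 0.111
te_Costume fitting = (12 + 4·13 + 14)/6 = 78/6 = 13; σ²_Costume fitting = ((14−12)/6)² = 0.111
te_Principal photography = (8 + 4·11 + 20)/6 = 72/6 = 12; σ²_Principal photography = ((20−8)/6)² = 4.000
te_Pickup shots = (2 + 4·3 + 16)/6 = 30/6 = 5; σ²_Pickup shots = ((16−2)/6)² = 5.444
te_Editing = (9 + 4·11 + 19)/6 = 72/6 = 12; σ²_Editing = ((19−9)/6)² = 2.778
te_Sound mix = (8 + 4·10 + 12)/6 = 60/6 = 10; σ²_Sound mix = ((12−8)/6)² = 0.444
te_Color grade = (5 + 4·9 + 25)/6 = 66/6 = 11; σ²_Color grade = ((25−5)/6)² = 11.111

Forward pass:
ES_Casting = 0; EF_Casting = 11
ES_Location scouting = 0; EF_Location scouting = 14
ES_Set construction = max(EF_Casting=11, EF_Location scouting=14) = 14; EF_Set construction = 14+4 = 18
ES_Costume fitting = max(EF_Casting=11, EF_Location scouting=14) = 14; EF_Costume fitting = 14+13 = 27
ES_Principal photography = 11; EF_Principal photography = 11+12 = 23
ES_Pickup shots = max(EF_Casting=11, EF_Location scouting=14) = 14; EF_Pickup shots = 14+5 = 19
ES_Editing = max(EF_Set construction=18, EF_Costume fitting=27) = 27; EF_Editing = 27+12 = 39
ES_Sound mix = 18; EF_Sound mix = 18+10 = 28
ES_Color grade = max(EF_Casting=11, EF_Set construction=18, EF_Principal photography=23, EF_Pickup shots=19, EF_Editing=39, EF_Sound mix=28) = 39; EF_Color grade = 39+11 = 50
Expected project duration μ = 50 days. Critical path: Location scouting → Costume fitting → Editing → Color grade.

Variance along critical path = 0.444 + 0.111 + 2.778 + 11.111 = 14.444; σ = 3.801 days.
D = μ + z·σ = 50 + 1.036·3.801 = 53.9 days

53.9 days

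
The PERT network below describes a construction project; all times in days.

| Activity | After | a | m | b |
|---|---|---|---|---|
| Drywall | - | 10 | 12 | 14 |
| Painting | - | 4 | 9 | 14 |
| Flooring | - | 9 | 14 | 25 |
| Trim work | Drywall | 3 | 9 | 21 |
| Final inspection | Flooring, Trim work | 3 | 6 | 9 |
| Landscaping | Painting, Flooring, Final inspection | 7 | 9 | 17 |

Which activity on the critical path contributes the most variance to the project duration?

Trim work

te_Drywall = (10 + 4·12 + 14)/6 = 72/6 = 12; σ²_Drywall = ((14−10)/6)² = 0.444
te_Painting = (4 + 4·9 + 14)/6 = 54/6 = 9; σ²_Painting = ((14−4)/6)² = 2.778
te_Flooring = (9 + 4·14 + 25)/6 = 90/6 = 15; σ²_Flooring = ((25−9)/6)² = 7.111
te_Trim work = (3 + 4·9 + 21)/6 = 60/6 = 10; σ²_Trim work = ((21−3)/6)² = 9.000
te_Final inspection = (3 + 4·6 + 9)/6 = 36/6 = 6; σ²_Final inspection = ((9−3)/6)² = 1.000
te_Landscaping = (7 + 4·9 + 17)/6 = 60/6 = 10; σ²_Landscaping = ((17−7)/6)² = 2.778

Forward pass:
ES_Drywall = 0; EF_Drywall = 12
ES_Painting = 0; EF_Painting = 9
ES_Flooring = 0; EF_Flooring = 15
ES_Trim work = 12; EF_Trim work = 12+10 = 22
ES_Final inspection = max(EF_Flooring=15, EF_Trim work=22) = 22; EF_Final inspection = 22+6 = 28
ES_Landscaping = max(EF_Painting=9, EF_Flooring=15, EF_Final inspection=28) = 28; EF_Landscaping = 28+10 = 38
Expected project duration μ = 38 days. Critical path: Drywall → Trim work → Final inspection → Landscaping.

Variances on critical path: σ²_Drywall=0.444, σ²_Trim work=9.000, σ²_Final inspection=1.000, σ²_Landscaping=2.778.
Largest is σ²_Trim work = 9.000.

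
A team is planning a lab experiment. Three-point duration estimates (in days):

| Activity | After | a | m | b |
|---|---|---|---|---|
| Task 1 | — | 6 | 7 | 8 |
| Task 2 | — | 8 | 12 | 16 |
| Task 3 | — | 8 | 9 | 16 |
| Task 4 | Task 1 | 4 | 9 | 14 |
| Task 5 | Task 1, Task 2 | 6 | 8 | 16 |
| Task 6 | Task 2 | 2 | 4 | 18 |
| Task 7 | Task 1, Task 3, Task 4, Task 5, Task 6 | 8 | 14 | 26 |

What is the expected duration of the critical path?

36 days

te_Task 1 = (6 + 4·7 + 8)/6 = 42/6 = 7
te_Task 2 = (8 + 4·12 + 16)/6 = 72/6 = 12
te_Task 3 = (8 + 4·9 + 16)/6 = 60/6 = 10
te_Task 4 = (4 + 4·9 + 14)/6 = 54/6 = 9
te_Task 5 = (6 + 4·8 + 16)/6 = 54/6 = 9
te_Task 6 = (2 + 4·4 + 18)/6 = 36/6 = 6
te_Task 7 = (8 + 4·14 + 26)/6 = 90/6 = 15

Forward pass:
ES_Task 1 = 0; EF_Task 1 = 7
ES_Task 2 = 0; EF_Task 2 = 12
ES_Task 3 = 0; EF_Task 3 = 10
ES_Task 4 = 7; EF_Task 4 = 7+9 = 16
ES_Task 5 = max(EF_Task 1=7, EF_Task 2=12) = 12; EF_Task 5 = 12+9 = 21
ES_Task 6 = 12; EF_Task 6 = 12+6 = 18
ES_Task 7 = max(EF_Task 1=7, EF_Task 3=10, EF_Task 4=16, EF_Task 5=21, EF_Task 6=18) = 21; EF_Task 7 = 21+15 = 36
Expected project duration μ = 36 days. Critical path: Task 2 → Task 5 → Task 7.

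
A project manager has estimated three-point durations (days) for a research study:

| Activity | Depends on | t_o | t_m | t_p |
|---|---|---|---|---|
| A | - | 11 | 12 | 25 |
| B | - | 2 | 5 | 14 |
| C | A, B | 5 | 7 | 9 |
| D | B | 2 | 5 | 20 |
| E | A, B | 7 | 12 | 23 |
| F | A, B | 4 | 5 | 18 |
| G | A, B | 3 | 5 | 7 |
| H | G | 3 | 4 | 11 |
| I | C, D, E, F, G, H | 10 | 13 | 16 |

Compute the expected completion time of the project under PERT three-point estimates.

40 days

te_A = (11 + 4·12 + 25)/6 = 84/6 = 14
te_B = (2 + 4·5 + 14)/6 = 36/6 = 6
te_C = (5 + 4·7 + 9)/6 = 42/6 = 7
te_D = (2 + 4·5 + 20)/6 = 42/6 = 7
te_E = (7 + 4·12 + 23)/6 = 78/6 = 13
te_F = (4 + 4·5 + 18)/6 = 42/6 = 7
te_G = (3 + 4·5 + 7)/6 = 30/6 = 5
te_H = (3 + 4·4 + 11)/6 = 30/6 = 5
te_I = (10 + 4·13 + 16)/6 = 78/6 = 13

Forward pass:
ES_A = 0; EF_A = 14
ES_B = 0; EF_B = 6
ES_C = max(EF_A=14, EF_B=6) = 14; EF_C = 14+7 = 21
ES_D = 6; EF_D = 6+7 = 13
ES_E = max(EF_A=14, EF_B=6) = 14; EF_E = 14+13 = 27
ES_F = max(EF_A=14, EF_B=6) = 14; EF_F = 14+7 = 21
ES_G = max(EF_A=14, EF_B=6) = 14; EF_G = 14+5 = 19
ES_H = 19; EF_H = 19+5 = 24
ES_I = max(EF_C=21, EF_D=13, EF_E=27, EF_F=21, EF_G=19, EF_H=24) = 27; EF_I = 27+13 = 40
Expected project duration μ = 40 days. Critical path: A → E → I.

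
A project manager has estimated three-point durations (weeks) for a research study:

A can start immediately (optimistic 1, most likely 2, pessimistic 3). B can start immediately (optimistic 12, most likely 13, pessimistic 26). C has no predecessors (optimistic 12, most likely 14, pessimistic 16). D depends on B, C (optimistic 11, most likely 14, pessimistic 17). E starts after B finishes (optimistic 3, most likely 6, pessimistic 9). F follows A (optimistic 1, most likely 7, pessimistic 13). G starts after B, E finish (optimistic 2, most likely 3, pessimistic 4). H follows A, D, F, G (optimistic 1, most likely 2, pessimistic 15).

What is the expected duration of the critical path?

te_A = (1 + 4·2 + 3)/6 = 12/6 = 2
te_B = (12 + 4·13 + 26)/6 = 90/6 = 15
te_C = (12 + 4·14 + 16)/6 = 84/6 = 14
te_D = (11 + 4·14 + 17)/6 = 84/6 = 14
te_E = (3 + 4·6 + 9)/6 = 36/6 = 6
te_F = (1 + 4·7 + 13)/6 = 42/6 = 7
te_G = (2 + 4·3 + 4)/6 = 18/6 = 3
te_H = (1 + 4·2 + 15)/6 = 24/6 = 4

Forward pass:
ES_A = 0; EF_A = 2
ES_B = 0; EF_B = 15
ES_C = 0; EF_C = 14
ES_D = max(EF_B=15, EF_C=14) = 15; EF_D = 15+14 = 29
ES_E = 15; EF_E = 15+6 = 21
ES_F = 2; EF_F = 2+7 = 9
ES_G = max(EF_B=15, EF_E=21) = 21; EF_G = 21+3 = 24
ES_H = max(EF_A=2, EF_D=29, EF_F=9, EF_G=24) = 29; EF_H = 29+4 = 33
Expected project duration μ = 33 weeks. Critical path: B → D → H.

33 weeks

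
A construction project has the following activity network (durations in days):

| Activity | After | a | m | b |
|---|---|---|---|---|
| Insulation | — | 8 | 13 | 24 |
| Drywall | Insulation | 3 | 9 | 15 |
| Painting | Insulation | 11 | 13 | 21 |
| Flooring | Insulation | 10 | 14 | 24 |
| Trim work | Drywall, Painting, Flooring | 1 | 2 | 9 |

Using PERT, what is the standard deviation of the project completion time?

3.79 days

te_Insulation = (8 + 4·13 + 24)/6 = 84/6 = 14; σ²_Insulation = ((24−8)/6)² = 7.111
te_Drywall = (3 + 4·9 + 15)/6 = 54/6 = 9; σ²_Drywall = ((15−3)/6)² = 4.000
te_Painting = (11 + 4·13 + 21)/6 = 84/6 = 14; σ²_Painting = ((21−11)/6)² = 2.778
te_Flooring = (10 + 4·14 + 24)/6 = 90/6 = 15; σ²_Flooring = ((24−10)/6)² = 5.444
te_Trim work = (1 + 4·2 + 9)/6 = 18/6 = 3; σ²_Trim work = ((9−1)/6)² = 1.778

Forward pass:
ES_Insulation = 0; EF_Insulation = 14
ES_Drywall = 14; EF_Drywall = 14+9 = 23
ES_Painting = 14; EF_Painting = 14+14 = 28
ES_Flooring = 14; EF_Flooring = 14+15 = 29
ES_Trim work = max(EF_Drywall=23, EF_Painting=28, EF_Flooring=29) = 29; EF_Trim work = 29+3 = 32
Expected project duration μ = 32 days. Critical path: Insulation → Flooring → Trim work.

Variance along critical path = 7.111 + 5.444 + 1.778 = 14.333
σ = √14.333 = 3.786 days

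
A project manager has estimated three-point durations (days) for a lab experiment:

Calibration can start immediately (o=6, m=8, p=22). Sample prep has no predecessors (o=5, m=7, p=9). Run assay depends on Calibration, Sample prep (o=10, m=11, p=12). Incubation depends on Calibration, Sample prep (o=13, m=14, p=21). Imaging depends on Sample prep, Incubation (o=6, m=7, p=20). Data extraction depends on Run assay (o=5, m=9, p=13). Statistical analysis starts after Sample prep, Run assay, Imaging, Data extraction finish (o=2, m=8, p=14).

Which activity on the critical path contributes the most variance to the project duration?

te_Calibration = (6 + 4·8 + 22)/6 = 60/6 = 10; σ²_Calibration = ((22−6)/6)² = 7.111
te_Sample prep = (5 + 4·7 + 9)/6 = 42/6 = 7; σ²_Sample prep = ((9−5)/6)² = 0.444
te_Run assay = (10 + 4·11 + 12)/6 = 66/6 = 11; σ²_Run assay = ((12−10)/6)² = 0.111
te_Incubation = (13 + 4·14 + 21)/6 = 90/6 = 15; σ²_Incubation = ((21−13)/6)² = 1.778
te_Imaging = (6 + 4·7 + 20)/6 = 54/6 = 9; σ²_Imaging = ((20−6)/6)² = 5.444
te_Data extraction = (5 + 4·9 + 13)/6 = 54/6 = 9; σ²_Data extraction = ((13−5)/6)² = 1.778
te_Statistical analysis = (2 + 4·8 + 14)/6 = 48/6 = 8; σ²_Statistical analysis = ((14−2)/6)² = 4.000

Forward pass:
ES_Calibration = 0; EF_Calibration = 10
ES_Sample prep = 0; EF_Sample prep = 7
ES_Run assay = max(EF_Calibration=10, EF_Sample prep=7) = 10; EF_Run assay = 10+11 = 21
ES_Incubation = max(EF_Calibration=10, EF_Sample prep=7) = 10; EF_Incubation = 10+15 = 25
ES_Imaging = max(EF_Sample prep=7, EF_Incubation=25) = 25; EF_Imaging = 25+9 = 34
ES_Data extraction = 21; EF_Data extraction = 21+9 = 30
ES_Statistical analysis = max(EF_Sample prep=7, EF_Run assay=21, EF_Imaging=34, EF_Data extraction=30) = 34; EF_Statistical analysis = 34+8 = 42
Expected project duration μ = 42 days. Critical path: Calibration → Incubation → Imaging → Statistical analysis.

Variances on critical path: σ²_Calibration=7.111, σ²_Incubation=1.778, σ²_Imaging=5.444, σ²_Statistical analysis=4.000.
Largest is σ²_Calibration = 7.111.

Calibration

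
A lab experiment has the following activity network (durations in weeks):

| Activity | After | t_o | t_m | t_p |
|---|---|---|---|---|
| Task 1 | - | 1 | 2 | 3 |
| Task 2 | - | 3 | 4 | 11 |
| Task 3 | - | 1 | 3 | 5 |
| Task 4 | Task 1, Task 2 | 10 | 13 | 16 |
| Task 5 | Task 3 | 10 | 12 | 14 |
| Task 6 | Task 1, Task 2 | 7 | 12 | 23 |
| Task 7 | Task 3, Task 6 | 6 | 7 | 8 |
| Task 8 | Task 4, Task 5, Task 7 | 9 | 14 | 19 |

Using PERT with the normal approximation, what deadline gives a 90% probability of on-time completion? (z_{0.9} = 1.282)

te_Task 1 = (1 + 4·2 + 3)/6 = 12/6 = 2; σ²_Task 1 = ((3−1)/6)² = 0.111
te_Task 2 = (3 + 4·4 + 11)/6 = 30/6 = 5; σ²_Task 2 = ((11−3)/6)² = 1.778
te_Task 3 = (1 + 4·3 + 5)/6 = 18/6 = 3; σ²_Task 3 = ((5−1)/6)² = 0.444
te_Task 4 = (10 + 4·13 + 16)/6 = 78/6 = 13; σ²_Task 4 = ((16−10)/6)² = 1.000
te_Task 5 = (10 + 4·12 + 14)/6 = 72/6 = 12; σ²_Task 5 = ((14−10)/6)² = 0.444
te_Task 6 = (7 + 4·12 + 23)/6 = 78/6 = 13; σ²_Task 6 = ((23−7)/6)² = 7.111
te_Task 7 = (6 + 4·7 + 8)/6 = 42/6 = 7; σ²_Task 7 = ((8−6)/6)² = 0.111
te_Task 8 = (9 + 4·14 + 19)/6 = 84/6 = 14; σ²_Task 8 = ((19−9)/6)² = 2.778

Forward pass:
ES_Task 1 = 0; EF_Task 1 = 2
ES_Task 2 = 0; EF_Task 2 = 5
ES_Task 3 = 0; EF_Task 3 = 3
ES_Task 4 = max(EF_Task 1=2, EF_Task 2=5) = 5; EF_Task 4 = 5+13 = 18
ES_Task 5 = 3; EF_Task 5 = 3+12 = 15
ES_Task 6 = max(EF_Task 1=2, EF_Task 2=5) = 5; EF_Task 6 = 5+13 = 18
ES_Task 7 = max(EF_Task 3=3, EF_Task 6=18) = 18; EF_Task 7 = 18+7 = 25
ES_Task 8 = max(EF_Task 4=18, EF_Task 5=15, EF_Task 7=25) = 25; EF_Task 8 = 25+14 = 39
Expected project duration μ = 39 weeks. Critical path: Task 2 → Task 6 → Task 7 → Task 8.

Variance along critical path = 1.778 + 7.111 + 0.111 + 2.778 = 11.778; σ = 3.432 weeks.
D = μ + z·σ = 39 + 1.282·3.432 = 43.4 weeks

43.4 weeks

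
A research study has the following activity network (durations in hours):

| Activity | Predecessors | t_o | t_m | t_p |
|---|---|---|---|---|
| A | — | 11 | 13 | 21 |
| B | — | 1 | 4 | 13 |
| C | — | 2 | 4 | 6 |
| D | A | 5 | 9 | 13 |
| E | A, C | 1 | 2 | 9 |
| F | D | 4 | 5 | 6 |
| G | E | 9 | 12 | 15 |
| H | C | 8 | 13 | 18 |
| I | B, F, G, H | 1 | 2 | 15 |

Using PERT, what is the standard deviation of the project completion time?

te_A = (11 + 4·13 + 21)/6 = 84/6 = 14; σ²_A = ((21−11)/6)² = 2.778
te_B = (1 + 4·4 + 13)/6 = 30/6 = 5; σ²_B = ((13−1)/6)² = 4.000
te_C = (2 + 4·4 + 6)/6 = 24/6 = 4; σ²_C = ((6−2)/6)² = 0.444
te_D = (5 + 4·9 + 13)/6 = 54/6 = 9; σ²_D = ((13−5)/6)² = 1.778
te_E = (1 + 4·2 + 9)/6 = 18/6 = 3; σ²_E = ((9−1)/6)² = 1.778
te_F = (4 + 4·5 + 6)/6 = 30/6 = 5; σ²_F = ((6−4)/6)² = 0.111
te_G = (9 + 4·12 + 15)/6 = 72/6 = 12; σ²_G = ((15−9)/6)² = 1.000
te_H = (8 + 4·13 + 18)/6 = 78/6 = 13; σ²_H = ((18−8)/6)² = 2.778
te_I = (1 + 4·2 + 15)/6 = 24/6 = 4; σ²_I = ((15−1)/6)² = 5.444

Forward pass:
ES_A = 0; EF_A = 14
ES_B = 0; EF_B = 5
ES_C = 0; EF_C = 4
ES_D = 14; EF_D = 14+9 = 23
ES_E = max(EF_A=14, EF_C=4) = 14; EF_E = 14+3 = 17
ES_F = 23; EF_F = 23+5 = 28
ES_G = 17; EF_G = 17+12 = 29
ES_H = 4; EF_H = 4+13 = 17
ES_I = max(EF_B=5, EF_F=28, EF_G=29, EF_H=17) = 29; EF_I = 29+4 = 33
Expected project duration μ = 33 hours. Critical path: A → E → G → I.

Variance along critical path = 2.778 + 1.778 + 1.000 + 5.444 = 11.000
σ = √11.000 = 3.317 hours

3.32 hours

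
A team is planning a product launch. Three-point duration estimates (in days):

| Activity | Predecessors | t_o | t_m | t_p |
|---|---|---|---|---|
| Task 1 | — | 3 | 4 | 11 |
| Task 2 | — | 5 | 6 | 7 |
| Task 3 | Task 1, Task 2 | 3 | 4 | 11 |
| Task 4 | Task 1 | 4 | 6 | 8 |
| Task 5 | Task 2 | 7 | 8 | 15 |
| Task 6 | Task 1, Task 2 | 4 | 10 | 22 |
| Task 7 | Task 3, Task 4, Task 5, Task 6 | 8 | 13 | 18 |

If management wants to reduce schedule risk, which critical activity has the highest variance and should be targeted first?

te_Task 1 = (3 + 4·4 + 11)/6 = 30/6 = 5; σ²_Task 1 = ((11−3)/6)² = 1.778
te_Task 2 = (5 + 4·6 + 7)/6 = 36/6 = 6; σ²_Task 2 = ((7−5)/6)² = 0.111
te_Task 3 = (3 + 4·4 + 11)/6 = 30/6 = 5; σ²_Task 3 = ((11−3)/6)² = 1.778
te_Task 4 = (4 + 4·6 + 8)/6 = 36/6 = 6; σ²_Task 4 = ((8−4)/6)² = 0.444
te_Task 5 = (7 + 4·8 + 15)/6 = 54/6 = 9; σ²_Task 5 = ((15−7)/6)² = 1.778
te_Task 6 = (4 + 4·10 + 22)/6 = 66/6 = 11; σ²_Task 6 = ((22−4)/6)² = 9.000
te_Task 7 = (8 + 4·13 + 18)/6 = 78/6 = 13; σ²_Task 7 = ((18−8)/6)² = 2.778

Forward pass:
ES_Task 1 = 0; EF_Task 1 = 5
ES_Task 2 = 0; EF_Task 2 = 6
ES_Task 3 = max(EF_Task 1=5, EF_Task 2=6) = 6; EF_Task 3 = 6+5 = 11
ES_Task 4 = 5; EF_Task 4 = 5+6 = 11
ES_Task 5 = 6; EF_Task 5 = 6+9 = 15
ES_Task 6 = max(EF_Task 1=5, EF_Task 2=6) = 6; EF_Task 6 = 6+11 = 17
ES_Task 7 = max(EF_Task 3=11, EF_Task 4=11, EF_Task 5=15, EF_Task 6=17) = 17; EF_Task 7 = 17+13 = 30
Expected project duration μ = 30 days. Critical path: Task 2 → Task 6 → Task 7.

Variances on critical path: σ²_Task 2=0.111, σ²_Task 6=9.000, σ²_Task 7=2.778.
Largest is σ²_Task 6 = 9.000.

Task 6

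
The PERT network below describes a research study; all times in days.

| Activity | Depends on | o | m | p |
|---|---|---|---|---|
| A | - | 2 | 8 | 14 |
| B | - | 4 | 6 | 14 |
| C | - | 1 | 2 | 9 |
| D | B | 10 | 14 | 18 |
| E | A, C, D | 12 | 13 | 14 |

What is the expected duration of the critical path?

te_A = (2 + 4·8 + 14)/6 = 48/6 = 8
te_B = (4 + 4·6 + 14)/6 = 42/6 = 7
te_C = (1 + 4·2 + 9)/6 = 18/6 = 3
te_D = (10 + 4·14 + 18)/6 = 84/6 = 14
te_E = (12 + 4·13 + 14)/6 = 78/6 = 13

Forward pass:
ES_A = 0; EF_A = 8
ES_B = 0; EF_B = 7
ES_C = 0; EF_C = 3
ES_D = 7; EF_D = 7+14 = 21
ES_E = max(EF_A=8, EF_C=3, EF_D=21) = 21; EF_E = 21+13 = 34
Expected project duration μ = 34 days. Critical path: B → D → E.

34 days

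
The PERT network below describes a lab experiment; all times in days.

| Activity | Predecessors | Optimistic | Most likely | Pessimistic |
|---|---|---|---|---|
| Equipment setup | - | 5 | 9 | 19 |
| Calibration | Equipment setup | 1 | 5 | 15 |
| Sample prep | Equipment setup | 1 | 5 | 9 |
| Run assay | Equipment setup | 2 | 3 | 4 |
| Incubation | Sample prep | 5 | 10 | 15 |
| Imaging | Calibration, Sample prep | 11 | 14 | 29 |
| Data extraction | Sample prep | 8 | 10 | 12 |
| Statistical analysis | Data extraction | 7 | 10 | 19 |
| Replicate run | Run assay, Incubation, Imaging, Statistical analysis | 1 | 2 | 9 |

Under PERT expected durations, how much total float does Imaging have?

te_Equipment setup = (5 + 4·9 + 19)/6 = 60/6 = 10
te_Calibration = (1 + 4·5 + 15)/6 = 36/6 = 6
te_Sample prep = (1 + 4·5 + 9)/6 = 30/6 = 5
te_Run assay = (2 + 4·3 + 4)/6 = 18/6 = 3
te_Incubation = (5 + 4·10 + 15)/6 = 60/6 = 10
te_Imaging = (11 + 4·14 + 29)/6 = 96/6 = 16
te_Data extraction = (8 + 4·10 + 12)/6 = 60/6 = 10
te_Statistical analysis = (7 + 4·10 + 19)/6 = 66/6 = 11
te_Replicate run = (1 + 4·2 + 9)/6 = 18/6 = 3

Forward pass:
ES_Equipment setup = 0; EF_Equipment setup = 10
ES_Calibration = 10; EF_Calibration = 10+6 = 16
ES_Sample prep = 10; EF_Sample prep = 10+5 = 15
ES_Run assay = 10; EF_Run assay = 10+3 = 13
ES_Incubation = 15; EF_Incubation = 15+10 = 25
ES_Imaging = max(EF_Calibration=16, EF_Sample prep=15) = 16; EF_Imaging = 16+16 = 32
ES_Data extraction = 15; EF_Data extraction = 15+10 = 25
ES_Statistical analysis = 25; EF_Statistical analysis = 25+11 = 36
ES_Replicate run = max(EF_Run assay=13, EF_Incubation=25, EF_Imaging=32, EF_Statistical analysis=36) = 36; EF_Replicate run = 36+3 = 39
Expected project duration μ = 39 days. Critical path: Equipment setup → Sample prep → Data extraction → Statistical analysis → Replicate run.

Backward pass:
LF_Replicate run = 39; LS_Replicate run = 39−3 = 36
LF_Statistical analysis = LS_Replicate run = 36; LS_Statistical analysis = 36−11 = 25
LF_Data extraction = LS_Statistical analysis = 25; LS_Data extraction = 25−10 = 15
LF_Imaging = LS_Replicate run = 36; LS_Imaging = 36−16 = 20
LF_Incubation = LS_Replicate run = 36; LS_Incubation = 36−10 = 26
LF_Run assay = LS_Replicate run = 36; LS_Run assay = 36−3 = 33
LF_Sample prep = min(LS_Incubation=26, LS_Imaging=20, LS_Data extraction=15) = 15; LS_Sample prep = 15−5 = 10
LF_Calibration = LS_Imaging = 20; LS_Calibration = 20−6 = 14
LF_Equipment setup = min(LS_Calibration=14, LS_Sample prep=10, LS_Run assay=33) = 10; LS_Equipment setup = 10−10 = 0
Slack_Imaging = LS_Imaging − ES_Imaging = 20 − 16 = 4

4 days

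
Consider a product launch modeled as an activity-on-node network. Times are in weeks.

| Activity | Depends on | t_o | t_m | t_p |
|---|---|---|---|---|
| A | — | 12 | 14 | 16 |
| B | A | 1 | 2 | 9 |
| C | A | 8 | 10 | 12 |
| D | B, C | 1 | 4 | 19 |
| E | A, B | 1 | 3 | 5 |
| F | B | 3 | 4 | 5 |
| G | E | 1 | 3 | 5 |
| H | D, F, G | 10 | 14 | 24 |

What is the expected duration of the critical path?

45 weeks

te_A = (12 + 4·14 + 16)/6 = 84/6 = 14
te_B = (1 + 4·2 + 9)/6 = 18/6 = 3
te_C = (8 + 4·10 + 12)/6 = 60/6 = 10
te_D = (1 + 4·4 + 19)/6 = 36/6 = 6
te_E = (1 + 4·3 + 5)/6 = 18/6 = 3
te_F = (3 + 4·4 + 5)/6 = 24/6 = 4
te_G = (1 + 4·3 + 5)/6 = 18/6 = 3
te_H = (10 + 4·14 + 24)/6 = 90/6 = 15

Forward pass:
ES_A = 0; EF_A = 14
ES_B = 14; EF_B = 14+3 = 17
ES_C = 14; EF_C = 14+10 = 24
ES_D = max(EF_B=17, EF_C=24) = 24; EF_D = 24+6 = 30
ES_E = max(EF_A=14, EF_B=17) = 17; EF_E = 17+3 = 20
ES_F = 17; EF_F = 17+4 = 21
ES_G = 20; EF_G = 20+3 = 23
ES_H = max(EF_D=30, EF_F=21, EF_G=23) = 30; EF_H = 30+15 = 45
Expected project duration μ = 45 weeks. Critical path: A → C → D → H.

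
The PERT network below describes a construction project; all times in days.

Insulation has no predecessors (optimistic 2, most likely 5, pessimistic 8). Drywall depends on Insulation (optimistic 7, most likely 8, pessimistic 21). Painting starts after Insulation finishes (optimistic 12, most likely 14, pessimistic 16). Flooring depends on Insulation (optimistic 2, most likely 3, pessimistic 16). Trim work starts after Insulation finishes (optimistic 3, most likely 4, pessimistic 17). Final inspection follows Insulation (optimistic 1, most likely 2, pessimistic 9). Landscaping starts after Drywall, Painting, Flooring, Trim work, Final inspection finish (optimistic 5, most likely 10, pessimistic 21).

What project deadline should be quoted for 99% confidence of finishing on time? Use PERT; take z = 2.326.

36.8 days

te_Insulation = (2 + 4·5 + 8)/6 = 30/6 = 5; σ²_Insulation = ((8−2)/6)² = 1.000
te_Drywall = (7 + 4·8 + 21)/6 = 60/6 = 10; σ²_Drywall = ((21−7)/6)² = 5.444
te_Painting = (12 + 4·14 + 16)/6 = 84/6 = 14; σ²_Painting = ((16−12)/6)² = 0.444
te_Flooring = (2 + 4·3 + 16)/6 = 30/6 = 5; σ²_Flooring = ((16−2)/6)² = 5.444
te_Trim work = (3 + 4·4 + 17)/6 = 36/6 = 6; σ²_Trim work = ((17−3)/6)² = 5.444
te_Final inspection = (1 + 4·2 + 9)/6 = 18/6 = 3; σ²_Final inspection = ((9−1)/6)² = 1.778
te_Landscaping = (5 + 4·10 + 21)/6 = 66/6 = 11; σ²_Landscaping = ((21−5)/6)² = 7.111

Forward pass:
ES_Insulation = 0; EF_Insulation = 5
ES_Drywall = 5; EF_Drywall = 5+10 = 15
ES_Painting = 5; EF_Painting = 5+14 = 19
ES_Flooring = 5; EF_Flooring = 5+5 = 10
ES_Trim work = 5; EF_Trim work = 5+6 = 11
ES_Final inspection = 5; EF_Final inspection = 5+3 = 8
ES_Landscaping = max(EF_Drywall=15, EF_Painting=19, EF_Flooring=10, EF_Trim work=11, EF_Final inspection=8) = 19; EF_Landscaping = 19+11 = 30
Expected project duration μ = 30 days. Critical path: Insulation → Painting → Landscaping.

Variance along critical path = 1.000 + 0.444 + 7.111 = 8.556; σ = 2.925 days.
D = μ + z·σ = 30 + 2.326·2.925 = 36.8 days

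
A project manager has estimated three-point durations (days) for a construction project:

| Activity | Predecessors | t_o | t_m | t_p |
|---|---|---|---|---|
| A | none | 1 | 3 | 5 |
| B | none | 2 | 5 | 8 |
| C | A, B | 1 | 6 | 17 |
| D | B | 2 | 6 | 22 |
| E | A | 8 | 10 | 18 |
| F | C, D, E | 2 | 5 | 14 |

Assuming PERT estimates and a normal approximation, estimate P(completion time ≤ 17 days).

0.132

te_A = (1 + 4·3 + 5)/6 = 18/6 = 3; σ²_A = ((5−1)/6)² = 0.444
te_B = (2 + 4·5 + 8)/6 = 30/6 = 5; σ²_B = ((8−2)/6)² = 1.000
te_C = (1 + 4·6 + 17)/6 = 42/6 = 7; σ²_C = ((17−1)/6)² = 7.111
te_D = (2 + 4·6 + 22)/6 = 48/6 = 8; σ²_D = ((22−2)/6)² = 11.111
te_E = (8 + 4·10 + 18)/6 = 66/6 = 11; σ²_E = ((18−8)/6)² = 2.778
te_F = (2 + 4·5 + 14)/6 = 36/6 = 6; σ²_F = ((14−2)/6)² = 4.000

Forward pass:
ES_A = 0; EF_A = 3
ES_B = 0; EF_B = 5
ES_C = max(EF_A=3, EF_B=5) = 5; EF_C = 5+7 = 12
ES_D = 5; EF_D = 5+8 = 13
ES_E = 3; EF_E = 3+11 = 14
ES_F = max(EF_C=12, EF_D=13, EF_E=14) = 14; EF_F = 14+6 = 20
Expected project duration μ = 20 days. Critical path: A → E → F.

Variance along critical path = 0.444 + 2.778 + 4.000 = 7.222; σ = √7.222 = 2.687 days.
Z = (17 − 20) / 2.687 = -1.116
P(T ≤ 17) = Φ(-1.116) ≈ 0.132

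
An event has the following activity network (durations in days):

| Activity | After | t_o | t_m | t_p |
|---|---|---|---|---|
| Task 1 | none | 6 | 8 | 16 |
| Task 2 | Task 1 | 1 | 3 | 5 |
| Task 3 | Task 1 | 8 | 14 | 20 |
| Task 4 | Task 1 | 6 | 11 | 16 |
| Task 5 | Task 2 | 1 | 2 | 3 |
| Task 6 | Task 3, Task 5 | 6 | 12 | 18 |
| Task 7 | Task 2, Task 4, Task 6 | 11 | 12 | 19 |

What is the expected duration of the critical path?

te_Task 1 = (6 + 4·8 + 16)/6 = 54/6 = 9
te_Task 2 = (1 + 4·3 + 5)/6 = 18/6 = 3
te_Task 3 = (8 + 4·14 + 20)/6 = 84/6 = 14
te_Task 4 = (6 + 4·11 + 16)/6 = 66/6 = 11
te_Task 5 = (1 + 4·2 + 3)/6 = 12/6 = 2
te_Task 6 = (6 + 4·12 + 18)/6 = 72/6 = 12
te_Task 7 = (11 + 4·12 + 19)/6 = 78/6 = 13

Forward pass:
ES_Task 1 = 0; EF_Task 1 = 9
ES_Task 2 = 9; EF_Task 2 = 9+3 = 12
ES_Task 3 = 9; EF_Task 3 = 9+14 = 23
ES_Task 4 = 9; EF_Task 4 = 9+11 = 20
ES_Task 5 = 12; EF_Task 5 = 12+2 = 14
ES_Task 6 = max(EF_Task 3=23, EF_Task 5=14) = 23; EF_Task 6 = 23+12 = 35
ES_Task 7 = max(EF_Task 2=12, EF_Task 4=20, EF_Task 6=35) = 35; EF_Task 7 = 35+13 = 48
Expected project duration μ = 48 days. Critical path: Task 1 → Task 3 → Task 6 → Task 7.

48 days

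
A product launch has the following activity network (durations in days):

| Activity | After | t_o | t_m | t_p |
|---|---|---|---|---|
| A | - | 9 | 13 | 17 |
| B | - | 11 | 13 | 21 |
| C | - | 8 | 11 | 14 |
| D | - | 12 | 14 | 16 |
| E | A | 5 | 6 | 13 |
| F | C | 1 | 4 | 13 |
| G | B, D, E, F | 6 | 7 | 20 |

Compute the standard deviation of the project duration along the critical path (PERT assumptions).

3.00 days

te_A = (9 + 4·13 + 17)/6 = 78/6 = 13; σ²_A = ((17−9)/6)² = 1.778
te_B = (11 + 4·13 + 21)/6 = 84/6 = 14; σ²_B = ((21−11)/6)² = 2.778
te_C = (8 + 4·11 + 14)/6 = 66/6 = 11; σ²_C = ((14−8)/6)² = 1.000
te_D = (12 + 4·14 + 16)/6 = 84/6 = 14; σ²_D = ((16−12)/6)² = 0.444
te_E = (5 + 4·6 + 13)/6 = 42/6 = 7; σ²_E = ((13−5)/6)² = 1.778
te_F = (1 + 4·4 + 13)/6 = 30/6 = 5; σ²_F = ((13−1)/6)² = 4.000
te_G = (6 + 4·7 + 20)/6 = 54/6 = 9; σ²_G = ((20−6)/6)² = 5.444

Forward pass:
ES_A = 0; EF_A = 13
ES_B = 0; EF_B = 14
ES_C = 0; EF_C = 11
ES_D = 0; EF_D = 14
ES_E = 13; EF_E = 13+7 = 20
ES_F = 11; EF_F = 11+5 = 16
ES_G = max(EF_B=14, EF_D=14, EF_E=20, EF_F=16) = 20; EF_G = 20+9 = 29
Expected project duration μ = 29 days. Critical path: A → E → G.

Variance along critical path = 1.778 + 1.778 + 5.444 = 9.000
σ = √9.000 = 3.000 days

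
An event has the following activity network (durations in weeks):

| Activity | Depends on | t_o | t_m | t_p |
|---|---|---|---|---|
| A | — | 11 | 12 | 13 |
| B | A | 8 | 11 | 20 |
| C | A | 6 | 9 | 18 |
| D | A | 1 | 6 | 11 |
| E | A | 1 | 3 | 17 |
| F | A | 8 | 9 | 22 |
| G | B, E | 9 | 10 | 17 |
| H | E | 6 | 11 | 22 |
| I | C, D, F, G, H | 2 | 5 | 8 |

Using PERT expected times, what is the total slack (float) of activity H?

6 weeks

te_A = (11 + 4·12 + 13)/6 = 72/6 = 12
te_B = (8 + 4·11 + 20)/6 = 72/6 = 12
te_C = (6 + 4·9 + 18)/6 = 60/6 = 10
te_D = (1 + 4·6 + 11)/6 = 36/6 = 6
te_E = (1 + 4·3 + 17)/6 = 30/6 = 5
te_F = (8 + 4·9 + 22)/6 = 66/6 = 11
te_G = (9 + 4·10 + 17)/6 = 66/6 = 11
te_H = (6 + 4·11 + 22)/6 = 72/6 = 12
te_I = (2 + 4·5 + 8)/6 = 30/6 = 5

Forward pass:
ES_A = 0; EF_A = 12
ES_B = 12; EF_B = 12+12 = 24
ES_C = 12; EF_C = 12+10 = 22
ES_D = 12; EF_D = 12+6 = 18
ES_E = 12; EF_E = 12+5 = 17
ES_F = 12; EF_F = 12+11 = 23
ES_G = max(EF_B=24, EF_E=17) = 24; EF_G = 24+11 = 35
ES_H = 17; EF_H = 17+12 = 29
ES_I = max(EF_C=22, EF_D=18, EF_F=23, EF_G=35, EF_H=29) = 35; EF_I = 35+5 = 40
Expected project duration μ = 40 weeks. Critical path: A → B → G → I.

Backward pass:
LF_I = 40; LS_I = 40−5 = 35
LF_H = LS_I = 35; LS_H = 35−12 = 23
LF_G = LS_I = 35; LS_G = 35−11 = 24
LF_F = LS_I = 35; LS_F = 35−11 = 24
LF_E = min(LS_G=24, LS_H=23) = 23; LS_E = 23−5 = 18
LF_D = LS_I = 35; LS_D = 35−6 = 29
LF_C = LS_I = 35; LS_C = 35−10 = 25
LF_B = LS_G = 24; LS_B = 24−12 = 12
LF_A = min(LS_B=12, LS_C=25, LS_D=29, LS_E=18, LS_F=24) = 12; LS_A = 12−12 = 0
Slack_H = LS_H − ES_H = 23 − 17 = 6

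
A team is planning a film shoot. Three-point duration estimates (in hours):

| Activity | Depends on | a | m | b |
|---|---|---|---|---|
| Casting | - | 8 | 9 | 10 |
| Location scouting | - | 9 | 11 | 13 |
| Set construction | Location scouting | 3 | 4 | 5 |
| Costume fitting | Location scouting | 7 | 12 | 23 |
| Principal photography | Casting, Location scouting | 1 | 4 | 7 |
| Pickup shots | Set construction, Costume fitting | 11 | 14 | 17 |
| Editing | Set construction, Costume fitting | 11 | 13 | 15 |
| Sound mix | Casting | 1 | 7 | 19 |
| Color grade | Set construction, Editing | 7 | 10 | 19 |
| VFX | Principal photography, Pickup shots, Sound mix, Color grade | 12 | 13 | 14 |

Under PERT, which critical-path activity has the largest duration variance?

Costume fitting

te_Casting = (8 + 4·9 + 10)/6 = 54/6 = 9; σ²_Casting = ((10−8)/6)² = 0.111
te_Location scouting = (9 + 4·11 + 13)/6 = 66/6 = 11; σ²_Location scouting = ((13−9)/6)² = 0.444
te_Set construction = (3 + 4·4 + 5)/6 = 24/6 = 4; σ²_Set construction = ((5−3)/6)² = 0.111
te_Costume fitting = (7 + 4·12 + 23)/6 = 78/6 = 13; σ²_Costume fitting = ((23−7)/6)² = 7.111
te_Principal photography = (1 + 4·4 + 7)/6 = 24/6 = 4; σ²_Principal photography = ((7−1)/6)² = 1.000
te_Pickup shots = (11 + 4·14 + 17)/6 = 84/6 = 14; σ²_Pickup shots = ((17−11)/6)² = 1.000
te_Editing = (11 + 4·13 + 15)/6 = 78/6 = 13; σ²_Editing = ((15−11)/6)² = 0.444
te_Sound mix = (1 + 4·7 + 19)/6 = 48/6 = 8; σ²_Sound mix = ((19−1)/6)² = 9.000
te_Color grade = (7 + 4·10 + 19)/6 = 66/6 = 11; σ²_Color grade = ((19−7)/6)² = 4.000
te_VFX = (12 + 4·13 + 14)/6 = 78/6 = 13; σ²_VFX = ((14−12)/6)² = 0.111

Forward pass:
ES_Casting = 0; EF_Casting = 9
ES_Location scouting = 0; EF_Location scouting = 11
ES_Set construction = 11; EF_Set construction = 11+4 = 15
ES_Costume fitting = 11; EF_Costume fitting = 11+13 = 24
ES_Principal photography = max(EF_Casting=9, EF_Location scouting=11) = 11; EF_Principal photography = 11+4 = 15
ES_Pickup shots = max(EF_Set construction=15, EF_Costume fitting=24) = 24; EF_Pickup shots = 24+14 = 38
ES_Editing = max(EF_Set construction=15, EF_Costume fitting=24) = 24; EF_Editing = 24+13 = 37
ES_Sound mix = 9; EF_Sound mix = 9+8 = 17
ES_Color grade = max(EF_Set construction=15, EF_Editing=37) = 37; EF_Color grade = 37+11 = 48
ES_VFX = max(EF_Principal photography=15, EF_Pickup shots=38, EF_Sound mix=17, EF_Color grade=48) = 48; EF_VFX = 48+13 = 61
Expected project duration μ = 61 hours. Critical path: Location scouting → Costume fitting → Editing → Color grade → VFX.

Variances on critical path: σ²_Location scouting=0.444, σ²_Costume fitting=7.111, σ²_Editing=0.444, σ²_Color grade=4.000, σ²_VFX=0.111.
Largest is σ²_Costume fitting = 7.111.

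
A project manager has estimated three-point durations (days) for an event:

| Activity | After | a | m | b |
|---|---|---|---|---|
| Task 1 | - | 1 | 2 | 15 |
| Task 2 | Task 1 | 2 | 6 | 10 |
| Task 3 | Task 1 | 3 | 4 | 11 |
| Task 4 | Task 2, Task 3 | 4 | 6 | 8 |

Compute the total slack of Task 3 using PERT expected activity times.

1 days

te_Task 1 = (1 + 4·2 + 15)/6 = 24/6 = 4
te_Task 2 = (2 + 4·6 + 10)/6 = 36/6 = 6
te_Task 3 = (3 + 4·4 + 11)/6 = 30/6 = 5
te_Task 4 = (4 + 4·6 + 8)/6 = 36/6 = 6

Forward pass:
ES_Task 1 = 0; EF_Task 1 = 4
ES_Task 2 = 4; EF_Task 2 = 4+6 = 10
ES_Task 3 = 4; EF_Task 3 = 4+5 = 9
ES_Task 4 = max(EF_Task 2=10, EF_Task 3=9) = 10; EF_Task 4 = 10+6 = 16
Expected project duration μ = 16 days. Critical path: Task 1 → Task 2 → Task 4.

Backward pass:
LF_Task 4 = 16; LS_Task 4 = 16−6 = 10
LF_Task 3 = LS_Task 4 = 10; LS_Task 3 = 10−5 = 5
LF_Task 2 = LS_Task 4 = 10; LS_Task 2 = 10−6 = 4
LF_Task 1 = min(LS_Task 2=4, LS_Task 3=5) = 4; LS_Task 1 = 4−4 = 0
Slack_Task 3 = LS_Task 3 − ES_Task 3 = 5 − 4 = 1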